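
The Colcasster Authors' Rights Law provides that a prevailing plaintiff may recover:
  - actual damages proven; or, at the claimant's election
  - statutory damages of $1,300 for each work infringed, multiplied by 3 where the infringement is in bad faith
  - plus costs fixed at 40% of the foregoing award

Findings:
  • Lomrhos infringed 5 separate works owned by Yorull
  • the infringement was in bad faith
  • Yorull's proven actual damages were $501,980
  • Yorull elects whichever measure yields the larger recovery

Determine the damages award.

$702,772

Statutory damages: 5 × $1,300 = $6,500
Trebled: 3 × $6,500 = $19,500
Greater of actual damages ($501,980) or enhanced statutory damages ($19,500): $501,980
Costs: 40% of $501,980 = $200,792
Award plus costs: $501,980 + $200,792 = $702,772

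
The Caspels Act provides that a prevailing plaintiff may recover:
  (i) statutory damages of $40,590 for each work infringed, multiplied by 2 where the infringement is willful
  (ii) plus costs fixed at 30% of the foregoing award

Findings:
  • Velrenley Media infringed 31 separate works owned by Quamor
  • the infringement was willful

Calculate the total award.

$3,271,554

Statutory damages: 31 × $40,590 = $1,258,290
Doubled: 2 × $1,258,290 = $2,516,580
Costs: 30% of $2,516,580 = $754,974
Award plus costs: $2,516,580 + $754,974 = $3,271,554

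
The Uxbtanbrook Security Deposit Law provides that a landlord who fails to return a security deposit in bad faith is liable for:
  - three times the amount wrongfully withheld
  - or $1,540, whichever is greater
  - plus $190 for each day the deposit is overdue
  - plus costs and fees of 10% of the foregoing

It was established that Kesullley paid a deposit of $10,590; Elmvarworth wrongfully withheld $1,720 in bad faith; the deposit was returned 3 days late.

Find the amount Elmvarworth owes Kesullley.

$6,303

Trebled: 3 × $1,720 = $5,160
Minimum $1,540: $5,160 meets the minimum, no increase.
Late-return penalty: 3 × $190 = $570
Damages plus late penalty: $5,160 + $570 = $5,730
Costs and fees: 10% of $5,730 = $573
Total recovery: $5,730 + $573 = $6,303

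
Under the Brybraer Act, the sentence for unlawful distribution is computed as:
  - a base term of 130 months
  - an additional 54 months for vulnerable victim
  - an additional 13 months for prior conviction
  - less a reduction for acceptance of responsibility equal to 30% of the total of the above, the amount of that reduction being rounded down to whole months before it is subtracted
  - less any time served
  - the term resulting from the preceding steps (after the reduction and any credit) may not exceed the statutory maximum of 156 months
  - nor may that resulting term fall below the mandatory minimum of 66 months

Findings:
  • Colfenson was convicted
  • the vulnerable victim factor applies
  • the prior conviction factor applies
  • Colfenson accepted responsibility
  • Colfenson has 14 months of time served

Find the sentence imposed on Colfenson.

124 months

Vulnerable victim enhancement: +54 months
Prior conviction enhancement: +13 months
Adjusted term: 130 months + 54 months + 13 months = 197 months
Acceptance of responsibility reduction: 30% of 197 months = 59 months (rounded down)
After reduction: 197 − 59 = 138 months
Less time served: 138 months − 14 months = 124 months
Cap at 156 months: 124 months is within the cap, no reduction.
Minimum 66 months: 124 months meets the minimum, no increase.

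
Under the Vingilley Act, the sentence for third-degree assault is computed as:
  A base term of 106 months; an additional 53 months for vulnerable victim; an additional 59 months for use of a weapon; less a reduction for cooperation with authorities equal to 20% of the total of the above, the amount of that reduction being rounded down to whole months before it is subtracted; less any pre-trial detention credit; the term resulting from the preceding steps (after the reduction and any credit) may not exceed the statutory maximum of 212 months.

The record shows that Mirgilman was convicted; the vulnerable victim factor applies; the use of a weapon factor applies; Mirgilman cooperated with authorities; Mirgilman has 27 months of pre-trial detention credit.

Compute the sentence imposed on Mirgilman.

Sentence: 148 months

Vulnerable victim enhancement: +53 months
Use of a weapon enhancement: +59 months
Adjusted term: 106 months + 53 months + 59 months = 218 months
Cooperation with authorities reduction: 20% of 218 months = 43 months (rounded down)
After reduction: 218 − 43 = 175 months
Less pre-trial detention credit: 175 months − 27 months = 148 months
Cap at 212 months: 148 months is within the cap, no reduction.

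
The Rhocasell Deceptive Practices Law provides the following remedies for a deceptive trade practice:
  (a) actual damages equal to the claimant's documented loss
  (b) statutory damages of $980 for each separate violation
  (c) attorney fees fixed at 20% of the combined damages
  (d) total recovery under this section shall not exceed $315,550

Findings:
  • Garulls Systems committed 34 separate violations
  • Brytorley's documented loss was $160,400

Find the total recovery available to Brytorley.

$232,464

Statutory damages: 34 × $980 = $33,320
Combined damages: $160,400 + $33,320 = $193,720
Attorney fees: 20% of $193,720 = $38,744
Total before cap: $193,720 + $38,744 = $232,464
Cap at $315,550: $232,464 is within the cap, no reduction.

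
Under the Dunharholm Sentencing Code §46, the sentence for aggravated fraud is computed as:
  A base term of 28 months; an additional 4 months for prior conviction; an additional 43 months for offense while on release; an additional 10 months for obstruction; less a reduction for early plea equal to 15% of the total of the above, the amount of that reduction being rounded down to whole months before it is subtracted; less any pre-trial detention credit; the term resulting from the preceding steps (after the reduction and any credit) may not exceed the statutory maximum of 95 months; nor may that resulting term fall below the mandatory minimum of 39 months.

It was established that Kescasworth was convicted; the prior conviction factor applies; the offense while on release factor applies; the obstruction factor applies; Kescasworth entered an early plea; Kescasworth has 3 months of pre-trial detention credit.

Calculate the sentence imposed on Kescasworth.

70 months

Prior conviction enhancement: +4 months
Offense while on release enhancement: +43 months
Obstruction enhancement: +10 months
Adjusted term: 28 months + 4 months + 43 months + 10 months = 85 months
Early plea reduction: 15% of 85 months = 12 months (rounded down)
After reduction: 85 − 12 = 73 months
Less pre-trial detention credit: 73 months − 3 months = 70 months
Cap at 95 months: 70 months is within the cap, no reduction.
Minimum 39 months: 70 months meets the minimum, no increase.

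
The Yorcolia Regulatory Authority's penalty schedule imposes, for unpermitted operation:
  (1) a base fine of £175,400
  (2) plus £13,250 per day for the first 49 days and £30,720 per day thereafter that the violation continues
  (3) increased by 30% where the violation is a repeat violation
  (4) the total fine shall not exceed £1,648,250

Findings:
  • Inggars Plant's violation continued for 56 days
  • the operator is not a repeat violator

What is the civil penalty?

First 49 days: 49 × £13,250 = £649,250
Remaining days: (56 − 49) × £30,720 = £215,040
Per-day component: £649,250 + £215,040 = £864,290
Base plus per-day: £175,400 + £864,290 = £1,039,690
The operator is not a repeat violator: no 30% increase.
Cap at £1,648,250: £1,039,690 is within the cap, no reduction.

Civil penalty: £1,039,690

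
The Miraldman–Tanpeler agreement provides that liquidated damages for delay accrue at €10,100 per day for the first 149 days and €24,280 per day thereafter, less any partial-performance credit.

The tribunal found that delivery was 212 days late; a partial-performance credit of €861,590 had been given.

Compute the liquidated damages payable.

First 149 days: 149 × €10,100 = €1,504,900
Remaining days: (212 − 149) × €24,280 = €1,529,640
Accrued per-day damages: €1,504,900 + €1,529,640 = €3,034,540
Less partial-performance credit: €3,034,540 − €861,590 = €2,172,950

€2,172,950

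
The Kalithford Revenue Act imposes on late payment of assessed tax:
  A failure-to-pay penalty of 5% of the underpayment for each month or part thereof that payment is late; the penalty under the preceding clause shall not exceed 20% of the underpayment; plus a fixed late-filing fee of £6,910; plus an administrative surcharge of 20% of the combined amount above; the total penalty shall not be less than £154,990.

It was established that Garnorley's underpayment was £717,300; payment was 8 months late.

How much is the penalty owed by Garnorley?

Penalty: £180,444

Accrued rate: 5% × 8 = 40%, capped at 20% → 20%
Failure-to-pay penalty: 20% of £717,300 = £143,460
Penalty before surcharge: £143,460 + £6,910 = £150,370
Administrative surcharge: 20% of £150,370 = £30,074
Total penalty: £150,370 + £30,074 = £180,444
Minimum £154,990: £180,444 meets the minimum, no increase.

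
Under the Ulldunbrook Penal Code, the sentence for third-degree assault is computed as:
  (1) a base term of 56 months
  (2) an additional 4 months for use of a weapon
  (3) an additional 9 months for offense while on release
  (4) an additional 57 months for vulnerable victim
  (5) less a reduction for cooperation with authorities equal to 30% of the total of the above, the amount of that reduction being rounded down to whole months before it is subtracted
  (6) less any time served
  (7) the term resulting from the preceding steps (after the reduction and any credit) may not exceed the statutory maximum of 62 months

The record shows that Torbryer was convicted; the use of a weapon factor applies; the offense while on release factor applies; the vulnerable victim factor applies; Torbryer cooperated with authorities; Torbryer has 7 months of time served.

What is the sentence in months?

62 months

Use of a weapon enhancement: +4 months
Offense while on release enhancement: +9 months
Vulnerable victim enhancement: +57 months
Adjusted term: 56 months + 4 months + 9 months + 57 months = 126 months
Cooperation with authorities reduction: 30% of 126 months = 37 months (rounded down)
After reduction: 126 − 37 = 89 months
Less time served: 89 months − 7 months = 82 months
Cap at 62 months: 82 months exceeds the cap → 62 months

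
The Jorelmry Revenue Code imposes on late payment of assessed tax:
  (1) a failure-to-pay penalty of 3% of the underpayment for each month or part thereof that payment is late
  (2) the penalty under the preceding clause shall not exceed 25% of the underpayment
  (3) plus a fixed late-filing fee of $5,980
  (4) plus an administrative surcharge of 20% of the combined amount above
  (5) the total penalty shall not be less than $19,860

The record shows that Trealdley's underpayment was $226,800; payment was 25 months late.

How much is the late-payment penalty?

Accrued rate: 3% × 25 = 75%, capped at 25% → 25%
Failure-to-pay penalty: 25% of $226,800 = $56,700
Penalty before surcharge: $56,700 + $5,980 = $62,680
Administrative surcharge: 20% of $62,680 = $12,536
Total penalty: $62,680 + $12,536 = $75,216
Minimum $19,860: $75,216 meets the minimum, no increase.

$75,216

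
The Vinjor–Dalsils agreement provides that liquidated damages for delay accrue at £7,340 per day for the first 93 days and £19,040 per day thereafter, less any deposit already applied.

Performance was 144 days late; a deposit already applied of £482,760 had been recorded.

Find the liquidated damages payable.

First 93 days: 93 × £7,340 = £682,620
Remaining days: (144 − 93) × £19,040 = £971,040
Accrued per-day damages: £682,620 + £971,040 = £1,653,660
Less deposit already applied: £1,653,660 − £482,760 = £1,170,900

£1,170,900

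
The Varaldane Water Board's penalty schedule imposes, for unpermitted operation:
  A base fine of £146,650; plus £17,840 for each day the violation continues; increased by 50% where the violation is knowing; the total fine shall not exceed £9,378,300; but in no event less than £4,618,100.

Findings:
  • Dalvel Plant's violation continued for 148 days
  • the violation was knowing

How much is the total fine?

Per-day component: 148 × £17,840 = £2,640,320
Base plus per-day: £146,650 + £2,640,320 = £2,786,970
Enhancement: 50% of £2,786,970 = £1,393,485
Enhanced fine: £2,786,970 + £1,393,485 = £4,180,455
Cap at £9,378,300: £4,180,455 is within the cap, no reduction.
Minimum £4,618,100: £4,180,455 is below the minimum → £4,618,100

£4,618,100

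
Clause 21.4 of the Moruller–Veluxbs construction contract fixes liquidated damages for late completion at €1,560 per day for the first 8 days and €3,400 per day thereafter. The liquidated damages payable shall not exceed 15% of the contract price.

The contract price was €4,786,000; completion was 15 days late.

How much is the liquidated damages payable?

€36,280

First 8 days: 8 × €1,560 = €12,480
Remaining days: (15 − 8) × €3,400 = €23,800
Accrued per-day damages: €12,480 + €23,800 = €36,280
Cap: 15% of €4,786,000 = €717,900
Cap at €717,900: €36,280 is within the cap, no reduction.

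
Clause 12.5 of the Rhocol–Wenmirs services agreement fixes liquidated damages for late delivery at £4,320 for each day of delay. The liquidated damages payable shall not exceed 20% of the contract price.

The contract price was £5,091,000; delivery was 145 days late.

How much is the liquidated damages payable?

Per-day damages: 145 × £4,320 = £626,400
Cap: 20% of £5,091,000 = £1,018,200
Cap at £1,018,200: £626,400 is within the cap, no reduction.

£626,400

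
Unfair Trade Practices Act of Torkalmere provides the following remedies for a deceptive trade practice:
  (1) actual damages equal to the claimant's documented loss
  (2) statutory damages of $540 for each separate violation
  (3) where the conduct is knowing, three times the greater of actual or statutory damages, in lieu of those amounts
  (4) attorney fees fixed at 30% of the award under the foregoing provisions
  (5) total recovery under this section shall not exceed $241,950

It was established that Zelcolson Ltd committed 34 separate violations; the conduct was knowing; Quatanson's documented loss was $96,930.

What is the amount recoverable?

Statutory damages: 34 × $540 = $18,360
Greater of actual damages ($96,930) or statutory damages ($18,360): $96,930
Trebled: 3 × $96,930 = $290,790
Attorney fees: 30% of $290,790 = $87,237
Total before cap: $290,790 + $87,237 = $378,027
Cap at $241,950: $378,027 exceeds the cap → $241,950

$241,950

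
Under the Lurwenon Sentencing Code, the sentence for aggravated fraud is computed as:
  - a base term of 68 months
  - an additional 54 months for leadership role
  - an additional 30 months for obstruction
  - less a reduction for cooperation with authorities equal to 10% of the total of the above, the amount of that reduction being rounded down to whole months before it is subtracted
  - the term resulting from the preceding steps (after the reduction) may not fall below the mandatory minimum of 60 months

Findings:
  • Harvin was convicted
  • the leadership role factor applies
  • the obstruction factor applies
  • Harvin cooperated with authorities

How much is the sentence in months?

Leadership role enhancement: +54 months
Obstruction enhancement: +30 months
Adjusted term: 68 months + 54 months + 30 months = 152 months
Cooperation with authorities reduction: 10% of 152 months = 15 months (rounded down)
After reduction: 152 − 15 = 137 months
Minimum 60 months: 137 months meets the minimum, no increase.

137 months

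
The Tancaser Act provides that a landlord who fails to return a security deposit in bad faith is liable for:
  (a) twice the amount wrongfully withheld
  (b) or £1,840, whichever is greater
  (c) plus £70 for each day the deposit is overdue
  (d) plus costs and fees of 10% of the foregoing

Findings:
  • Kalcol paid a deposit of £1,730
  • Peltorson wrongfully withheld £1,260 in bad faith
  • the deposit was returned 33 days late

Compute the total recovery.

£5,313

Doubled: 2 × £1,260 = £2,520
Minimum £1,840: £2,520 meets the minimum, no increase.
Late-return penalty: 33 × £70 = £2,310
Damages plus late penalty: £2,520 + £2,310 = £4,830
Costs and fees: 10% of £4,830 = £483
Total recovery: £4,830 + £483 = £5,313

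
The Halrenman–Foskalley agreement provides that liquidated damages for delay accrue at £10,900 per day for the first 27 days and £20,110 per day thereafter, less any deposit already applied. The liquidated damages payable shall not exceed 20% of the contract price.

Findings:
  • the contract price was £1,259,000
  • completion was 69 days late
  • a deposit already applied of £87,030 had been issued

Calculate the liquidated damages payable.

First 27 days: 27 × £10,900 = £294,300
Remaining days: (69 − 27) × £20,110 = £844,620
Accrued per-day damages: £294,300 + £844,620 = £1,138,920
Less deposit already applied: £1,138,920 − £87,030 = £1,051,890
Cap: 20% of £1,259,000 = £251,800
Cap at £251,800: £1,051,890 exceeds the cap → £251,800

Liquidated damages: £251,800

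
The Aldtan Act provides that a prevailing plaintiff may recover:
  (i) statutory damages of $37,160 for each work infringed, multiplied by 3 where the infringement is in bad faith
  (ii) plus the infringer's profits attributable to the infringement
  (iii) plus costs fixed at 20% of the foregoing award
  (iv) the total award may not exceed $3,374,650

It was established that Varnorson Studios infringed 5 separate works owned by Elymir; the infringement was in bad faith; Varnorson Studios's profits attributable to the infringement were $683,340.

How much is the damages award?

Statutory damages: 5 × $37,160 = $185,800
Trebled: 3 × $185,800 = $557,400
Combined award: $557,400 + $683,340 = $1,240,740
Costs: 20% of $1,240,740 = $248,148
Award plus costs: $1,240,740 + $248,148 = $1,488,888
Cap at $3,374,650: $1,488,888 is within the cap, no reduction.

Award: $1,488,888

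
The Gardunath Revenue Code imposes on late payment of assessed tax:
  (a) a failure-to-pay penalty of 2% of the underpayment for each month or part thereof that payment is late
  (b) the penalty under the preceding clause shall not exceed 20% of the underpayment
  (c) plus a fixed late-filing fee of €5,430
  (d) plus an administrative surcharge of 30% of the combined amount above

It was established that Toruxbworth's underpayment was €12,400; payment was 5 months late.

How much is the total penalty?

Accrued rate: 2% × 5 = 10%, capped at 20% → 10%
Failure-to-pay penalty: 10% of €12,400 = €1,240
Penalty before surcharge: €1,240 + €5,430 = €6,670
Administrative surcharge: 30% of €6,670 = €2,001
Total penalty: €6,670 + €2,001 = €8,671

€8,671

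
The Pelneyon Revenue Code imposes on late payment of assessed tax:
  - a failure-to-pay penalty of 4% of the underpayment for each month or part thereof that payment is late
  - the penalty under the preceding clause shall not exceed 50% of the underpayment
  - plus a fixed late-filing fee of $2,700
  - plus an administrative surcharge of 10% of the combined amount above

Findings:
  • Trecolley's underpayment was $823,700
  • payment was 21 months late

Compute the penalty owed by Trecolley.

$456,005

Accrued rate: 4% × 21 = 84%, capped at 50% → 50%
Failure-to-pay penalty: 50% of $823,700 = $411,850
Penalty before surcharge: $411,850 + $2,700 = $414,550
Administrative surcharge: 10% of $414,550 = $41,455
Total penalty: $414,550 + $41,455 = $456,005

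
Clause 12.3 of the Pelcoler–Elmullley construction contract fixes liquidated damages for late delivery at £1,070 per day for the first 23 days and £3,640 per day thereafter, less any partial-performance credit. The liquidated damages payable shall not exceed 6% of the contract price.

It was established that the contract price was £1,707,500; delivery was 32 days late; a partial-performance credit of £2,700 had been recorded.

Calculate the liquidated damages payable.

£54,670

First 23 days: 23 × £1,070 = £24,610
Remaining days: (32 − 23) × £3,640 = £32,760
Accrued per-day damages: £24,610 + £32,760 = £57,370
Less partial-performance credit: £57,370 − £2,700 = £54,670
Cap: 6% of £1,707,500 = £102,450
Cap at £102,450: £54,670 is within the cap, no reduction.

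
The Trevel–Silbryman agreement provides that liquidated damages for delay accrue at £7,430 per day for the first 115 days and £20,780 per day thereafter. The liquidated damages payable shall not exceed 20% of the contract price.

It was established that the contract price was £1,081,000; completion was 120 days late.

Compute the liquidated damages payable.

£216,200

First 115 days: 115 × £7,430 = £854,450
Remaining days: (120 − 115) × £20,780 = £103,900
Accrued per-day damages: £854,450 + £103,900 = £958,350
Cap: 20% of £1,081,000 = £216,200
Cap at £216,200: £958,350 exceeds the cap → £216,200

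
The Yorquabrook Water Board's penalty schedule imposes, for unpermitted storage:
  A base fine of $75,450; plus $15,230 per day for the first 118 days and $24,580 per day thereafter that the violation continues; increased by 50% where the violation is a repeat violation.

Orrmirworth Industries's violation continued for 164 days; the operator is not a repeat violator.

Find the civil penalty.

First 118 days: 118 × $15,230 = $1,797,140
Remaining days: (164 − 118) × $24,580 = $1,130,680
Per-day component: $1,797,140 + $1,130,680 = $2,927,820
Base plus per-day: $75,450 + $2,927,820 = $3,003,270
The operator is not a repeat violator: no 50% increase.

$3,003,270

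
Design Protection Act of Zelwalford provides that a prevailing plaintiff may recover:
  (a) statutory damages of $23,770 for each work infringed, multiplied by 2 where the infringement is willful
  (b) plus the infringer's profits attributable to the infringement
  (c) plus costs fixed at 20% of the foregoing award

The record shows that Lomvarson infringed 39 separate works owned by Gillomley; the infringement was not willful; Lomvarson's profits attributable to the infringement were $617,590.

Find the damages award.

$1,853,544

Statutory damages: 39 × $23,770 = $927,030
Infringement not willful: no ×2 enhancement.
Combined award: $927,030 + $617,590 = $1,544,620
Costs: 20% of $1,544,620 = $308,924
Award plus costs: $1,544,620 + $308,924 = $1,853,544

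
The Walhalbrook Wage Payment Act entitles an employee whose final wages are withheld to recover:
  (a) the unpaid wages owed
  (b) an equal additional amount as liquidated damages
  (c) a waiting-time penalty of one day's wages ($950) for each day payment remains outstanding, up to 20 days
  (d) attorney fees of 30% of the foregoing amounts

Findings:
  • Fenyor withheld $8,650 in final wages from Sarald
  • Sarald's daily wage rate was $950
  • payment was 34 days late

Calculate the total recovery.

Liquidated damages (equal amount): $8,650
Penalty days: min(34, 20) = 20
Waiting-time penalty: 20 × $950 = $19,000
Subtotal: $8,650 + $8,650 + $19,000 = $36,300
Attorney fees: 30% of $36,300 = $10,890
Total award: $36,300 + $10,890 = $47,190

$47,190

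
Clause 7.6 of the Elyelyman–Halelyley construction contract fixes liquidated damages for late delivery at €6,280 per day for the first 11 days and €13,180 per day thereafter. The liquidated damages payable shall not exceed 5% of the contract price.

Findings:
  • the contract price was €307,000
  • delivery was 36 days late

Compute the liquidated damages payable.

€15,350

First 11 days: 11 × €6,280 = €69,080
Remaining days: (36 − 11) × €13,180 = €329,500
Accrued per-day damages: €69,080 + €329,500 = €398,580
Cap: 5% of €307,000 = €15,350
Cap at €15,350: €398,580 exceeds the cap → €15,350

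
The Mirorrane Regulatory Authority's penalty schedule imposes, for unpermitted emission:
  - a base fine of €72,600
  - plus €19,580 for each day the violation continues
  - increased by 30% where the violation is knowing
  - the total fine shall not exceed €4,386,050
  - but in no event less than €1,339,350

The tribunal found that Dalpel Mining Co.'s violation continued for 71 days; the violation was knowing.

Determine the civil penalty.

Civil penalty: €1,901,614

Per-day component: 71 × €19,580 = €1,390,180
Base plus per-day: €72,600 + €1,390,180 = €1,462,780
Enhancement: 30% of €1,462,780 = €438,834
Enhanced fine: €1,462,780 + €438,834 = €1,901,614
Cap at €4,386,050: €1,901,614 is within the cap, no reduction.
Minimum €1,339,350: €1,901,614 meets the minimum, no increase.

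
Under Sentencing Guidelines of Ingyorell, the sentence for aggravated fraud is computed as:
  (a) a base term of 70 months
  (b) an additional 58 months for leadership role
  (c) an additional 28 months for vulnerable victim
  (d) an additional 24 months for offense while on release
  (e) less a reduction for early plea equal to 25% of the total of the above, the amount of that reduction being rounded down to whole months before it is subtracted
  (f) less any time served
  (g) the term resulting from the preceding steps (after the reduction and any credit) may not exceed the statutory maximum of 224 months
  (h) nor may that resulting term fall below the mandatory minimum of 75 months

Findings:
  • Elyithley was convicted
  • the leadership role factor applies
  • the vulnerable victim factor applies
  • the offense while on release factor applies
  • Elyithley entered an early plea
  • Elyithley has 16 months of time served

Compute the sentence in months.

Sentence: 119 months

Leadership role enhancement: +58 months
Vulnerable victim enhancement: +28 months
Offense while on release enhancement: +24 months
Adjusted term: 70 months + 58 months + 28 months + 24 months = 180 months
Early plea reduction: 25% of 180 months = 45 months (rounded down)
After reduction: 180 − 45 = 135 months
Less time served: 135 months − 16 months = 119 months
Cap at 224 months: 119 months is within the cap, no reduction.
Minimum 75 months: 119 months meets the minimum, no increase.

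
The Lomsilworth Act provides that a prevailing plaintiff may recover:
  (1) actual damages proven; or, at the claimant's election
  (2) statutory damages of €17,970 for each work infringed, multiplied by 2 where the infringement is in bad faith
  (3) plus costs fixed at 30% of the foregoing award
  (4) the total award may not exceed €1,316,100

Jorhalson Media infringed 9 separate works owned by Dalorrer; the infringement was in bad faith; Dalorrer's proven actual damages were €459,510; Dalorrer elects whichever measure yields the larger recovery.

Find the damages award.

Statutory damages: 9 × €17,970 = €161,730
Doubled: 2 × €161,730 = €323,460
Greater of actual damages (€459,510) or enhanced statutory damages (€323,460): €459,510
Costs: 30% of €459,510 = €137,853
Award plus costs: €459,510 + €137,853 = €597,363
Cap at €1,316,100: €597,363 is within the cap, no reduction.

€597,363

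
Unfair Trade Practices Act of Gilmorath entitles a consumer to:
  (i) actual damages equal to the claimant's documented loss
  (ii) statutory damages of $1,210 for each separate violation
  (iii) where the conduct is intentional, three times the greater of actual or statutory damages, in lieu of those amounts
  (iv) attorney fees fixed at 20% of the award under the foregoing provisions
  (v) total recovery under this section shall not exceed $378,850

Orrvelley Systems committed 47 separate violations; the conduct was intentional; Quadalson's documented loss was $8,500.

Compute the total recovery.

$204,732

Statutory damages: 47 × $1,210 = $56,870
Greater of actual damages ($8,500) or statutory damages ($56,870): $56,870
Trebled: 3 × $56,870 = $170,610
Attorney fees: 20% of $170,610 = $34,122
Total before cap: $170,610 + $34,122 = $204,732
Cap at $378,850: $204,732 is within the cap, no reduction.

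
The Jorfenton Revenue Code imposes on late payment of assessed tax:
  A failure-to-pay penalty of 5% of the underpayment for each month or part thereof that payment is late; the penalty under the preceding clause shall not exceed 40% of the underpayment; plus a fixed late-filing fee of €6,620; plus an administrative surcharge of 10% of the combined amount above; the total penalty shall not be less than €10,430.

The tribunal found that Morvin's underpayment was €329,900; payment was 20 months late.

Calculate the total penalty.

€152,438

Accrued rate: 5% × 20 = 100%, capped at 40% → 40%
Failure-to-pay penalty: 40% of €329,900 = €131,960
Penalty before surcharge: €131,960 + €6,620 = €138,580
Administrative surcharge: 10% of €138,580 = €13,858
Total penalty: €138,580 + €13,858 = €152,438
Minimum €10,430: €152,438 meets the minimum, no increase.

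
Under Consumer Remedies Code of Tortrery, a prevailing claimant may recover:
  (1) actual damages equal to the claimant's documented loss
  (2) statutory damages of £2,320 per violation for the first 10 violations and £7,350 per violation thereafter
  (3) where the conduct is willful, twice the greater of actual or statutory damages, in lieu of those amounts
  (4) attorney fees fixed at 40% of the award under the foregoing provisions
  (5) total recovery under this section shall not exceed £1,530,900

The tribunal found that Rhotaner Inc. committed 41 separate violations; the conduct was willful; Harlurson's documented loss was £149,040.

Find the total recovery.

£702,940

First 10 violations: 10 × £2,320 = £23,200
Remaining violations: (41 − 10) × £7,350 = £227,850
Statutory damages: £23,200 + £227,850 = £251,050
Greater of actual damages (£149,040) or statutory damages (£251,050): £251,050
Doubled: 2 × £251,050 = £502,100
Attorney fees: 40% of £502,100 = £200,840
Total before cap: £502,100 + £200,840 = £702,940
Cap at £1,530,900: £702,940 is within the cap, no reduction.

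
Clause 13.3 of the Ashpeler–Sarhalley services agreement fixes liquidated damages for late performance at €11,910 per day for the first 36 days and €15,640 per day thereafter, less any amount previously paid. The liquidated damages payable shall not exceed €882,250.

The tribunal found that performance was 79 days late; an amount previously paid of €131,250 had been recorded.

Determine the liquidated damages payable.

€882,250

First 36 days: 36 × €11,910 = €428,760
Remaining days: (79 − 36) × €15,640 = €672,520
Accrued per-day damages: €428,760 + €672,520 = €1,101,280
Less amount previously paid: €1,101,280 − €131,250 = €970,030
Cap at €882,250: €970,030 exceeds the cap → €882,250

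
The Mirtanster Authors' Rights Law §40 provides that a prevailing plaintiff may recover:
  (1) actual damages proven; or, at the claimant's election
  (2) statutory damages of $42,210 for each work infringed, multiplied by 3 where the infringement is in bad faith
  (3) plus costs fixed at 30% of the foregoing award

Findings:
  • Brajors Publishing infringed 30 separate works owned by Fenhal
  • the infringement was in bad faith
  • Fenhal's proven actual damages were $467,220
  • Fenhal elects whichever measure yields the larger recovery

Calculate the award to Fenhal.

$4,938,570

Statutory damages: 30 × $42,210 = $1,266,300
Trebled: 3 × $1,266,300 = $3,798,900
Greater of actual damages ($467,220) or enhanced statutory damages ($3,798,900): $3,798,900
Costs: 30% of $3,798,900 = $1,139,670
Award plus costs: $3,798,900 + $1,139,670 = $4,938,570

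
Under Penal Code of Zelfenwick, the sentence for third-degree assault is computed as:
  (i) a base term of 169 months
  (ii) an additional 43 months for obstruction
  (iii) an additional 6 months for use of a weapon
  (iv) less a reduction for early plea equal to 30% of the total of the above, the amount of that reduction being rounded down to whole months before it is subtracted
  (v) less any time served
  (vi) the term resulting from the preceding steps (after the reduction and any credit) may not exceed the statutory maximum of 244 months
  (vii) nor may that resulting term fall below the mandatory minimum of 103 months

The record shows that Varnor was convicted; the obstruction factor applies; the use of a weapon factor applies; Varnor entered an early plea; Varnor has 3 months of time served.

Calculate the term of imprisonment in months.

150 months

Obstruction enhancement: +43 months
Use of a weapon enhancement: +6 months
Adjusted term: 169 months + 43 months + 6 months = 218 months
Early plea reduction: 30% of 218 months = 65 months (rounded down)
After reduction: 218 − 65 = 153 months
Less time served: 153 months − 3 months = 150 months
Cap at 244 months: 150 months is within the cap, no reduction.
Minimum 103 months: 150 months meets the minimum, no increase.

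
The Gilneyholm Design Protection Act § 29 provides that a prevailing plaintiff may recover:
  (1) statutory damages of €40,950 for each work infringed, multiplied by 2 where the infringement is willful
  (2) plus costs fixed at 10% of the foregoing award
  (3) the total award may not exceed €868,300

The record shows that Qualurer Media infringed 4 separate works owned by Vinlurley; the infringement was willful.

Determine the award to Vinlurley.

Statutory damages: 4 × €40,950 = €163,800
Doubled: 2 × €163,800 = €327,600
Costs: 10% of €327,600 = €32,760
Award plus costs: €327,600 + €32,760 = €360,360
Cap at €868,300: €360,360 is within the cap, no reduction.

Award: €360,360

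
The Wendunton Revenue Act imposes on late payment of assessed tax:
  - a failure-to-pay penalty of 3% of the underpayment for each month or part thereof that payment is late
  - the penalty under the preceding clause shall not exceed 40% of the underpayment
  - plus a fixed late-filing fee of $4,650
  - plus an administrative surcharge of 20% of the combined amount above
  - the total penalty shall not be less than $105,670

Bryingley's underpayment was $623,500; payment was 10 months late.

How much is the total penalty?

$230,040

Accrued rate: 3% × 10 = 30%, capped at 40% → 30%
Failure-to-pay penalty: 30% of $623,500 = $187,050
Penalty before surcharge: $187,050 + $4,650 = $191,700
Administrative surcharge: 20% of $191,700 = $38,340
Total penalty: $191,700 + $38,340 = $230,040
Minimum $105,670: $230,040 meets the minimum, no increase.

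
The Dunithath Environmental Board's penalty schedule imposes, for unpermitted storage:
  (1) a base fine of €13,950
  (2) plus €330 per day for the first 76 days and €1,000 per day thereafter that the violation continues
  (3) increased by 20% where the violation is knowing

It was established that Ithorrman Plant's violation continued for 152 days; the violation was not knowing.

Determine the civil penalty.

€115,030

First 76 days: 76 × €330 = €25,080
Remaining days: (152 − 76) × €1,000 = €76,000
Per-day component: €25,080 + €76,000 = €101,080
Base plus per-day: €13,950 + €101,080 = €115,030
The violation was not knowing: no 20% increase.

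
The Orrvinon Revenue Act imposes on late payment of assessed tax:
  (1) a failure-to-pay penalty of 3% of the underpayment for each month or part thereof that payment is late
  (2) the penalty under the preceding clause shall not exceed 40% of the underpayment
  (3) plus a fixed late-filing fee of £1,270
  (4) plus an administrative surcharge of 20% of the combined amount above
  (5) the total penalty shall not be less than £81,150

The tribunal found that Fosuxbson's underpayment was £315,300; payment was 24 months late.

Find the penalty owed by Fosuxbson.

Accrued rate: 3% × 24 = 72%, capped at 40% → 40%
Failure-to-pay penalty: 40% of £315,300 = £126,120
Penalty before surcharge: £126,120 + £1,270 = £127,390
Administrative surcharge: 20% of £127,390 = £25,478
Total penalty: £127,390 + £25,478 = £152,868
Minimum £81,150: £152,868 meets the minimum, no increase.

£152,868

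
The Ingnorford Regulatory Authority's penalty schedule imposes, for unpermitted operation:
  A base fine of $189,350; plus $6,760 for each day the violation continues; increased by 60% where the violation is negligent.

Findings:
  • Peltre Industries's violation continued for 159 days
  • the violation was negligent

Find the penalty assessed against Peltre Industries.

Per-day component: 159 × $6,760 = $1,074,840
Base plus per-day: $189,350 + $1,074,840 = $1,264,190
Enhancement: 60% of $1,264,190 = $758,514
Enhanced fine: $1,264,190 + $758,514 = $2,022,704

$2,022,704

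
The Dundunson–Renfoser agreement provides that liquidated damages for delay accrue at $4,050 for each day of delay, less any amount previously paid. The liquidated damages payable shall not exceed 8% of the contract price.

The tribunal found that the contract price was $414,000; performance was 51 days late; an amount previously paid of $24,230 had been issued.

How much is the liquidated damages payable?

Per-day damages: 51 × $4,050 = $206,550
Less amount previously paid: $206,550 − $24,230 = $182,320
Cap: 8% of $414,000 = $33,120
Cap at $33,120: $182,320 exceeds the cap → $33,120

$33,120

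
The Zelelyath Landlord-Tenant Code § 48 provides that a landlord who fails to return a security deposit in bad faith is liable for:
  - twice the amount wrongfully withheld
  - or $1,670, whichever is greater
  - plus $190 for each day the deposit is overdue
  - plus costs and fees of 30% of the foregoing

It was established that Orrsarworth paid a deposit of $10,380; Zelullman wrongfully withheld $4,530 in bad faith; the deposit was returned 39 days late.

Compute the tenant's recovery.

Doubled: 2 × $4,530 = $9,060
Minimum $1,670: $9,060 meets the minimum, no increase.
Late-return penalty: 39 × $190 = $7,410
Damages plus late penalty: $9,060 + $7,410 = $16,470
Costs and fees: 30% of $16,470 = $4,941
Total recovery: $16,470 + $4,941 = $21,411

$21,411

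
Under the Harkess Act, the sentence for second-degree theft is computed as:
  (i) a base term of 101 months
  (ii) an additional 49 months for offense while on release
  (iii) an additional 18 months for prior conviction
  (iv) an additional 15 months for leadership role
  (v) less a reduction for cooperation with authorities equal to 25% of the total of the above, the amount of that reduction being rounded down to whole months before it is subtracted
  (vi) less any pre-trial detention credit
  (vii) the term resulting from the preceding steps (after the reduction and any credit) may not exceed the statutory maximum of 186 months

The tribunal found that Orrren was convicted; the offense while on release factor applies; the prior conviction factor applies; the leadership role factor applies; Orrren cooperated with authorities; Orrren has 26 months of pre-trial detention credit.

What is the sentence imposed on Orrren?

Offense while on release enhancement: +49 months
Prior conviction enhancement: +18 months
Leadership role enhancement: +15 months
Adjusted term: 101 months + 49 months + 18 months + 15 months = 183 months
Cooperation with authorities reduction: 25% of 183 months = 45 months (rounded down)
After reduction: 183 − 45 = 138 months
Less pre-trial detention credit: 138 months − 26 months = 112 months
Cap at 186 months: 112 months is within the cap, no reduction.

112 months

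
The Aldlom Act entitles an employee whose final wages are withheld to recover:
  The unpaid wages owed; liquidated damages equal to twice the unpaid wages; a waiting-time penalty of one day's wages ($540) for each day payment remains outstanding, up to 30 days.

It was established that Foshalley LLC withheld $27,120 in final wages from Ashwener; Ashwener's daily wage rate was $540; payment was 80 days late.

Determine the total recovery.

Total award: $97,560

Doubled: 2 × $27,120 = $54,240
Penalty days: min(80, 30) = 30
Waiting-time penalty: 30 × $540 = $16,200
Total award: $27,120 + $54,240 + $16,200 = $97,560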